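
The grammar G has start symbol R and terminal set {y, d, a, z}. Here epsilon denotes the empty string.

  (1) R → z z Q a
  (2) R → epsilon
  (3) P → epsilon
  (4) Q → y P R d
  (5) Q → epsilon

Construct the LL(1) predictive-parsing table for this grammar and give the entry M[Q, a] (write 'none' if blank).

Q → epsilon

FIRST(R) = {epsilon, z}
FIRST(P) = {epsilon}
FIRST(Q) = {epsilon, y}
FOLLOW(R) includes $ since R is the start symbol.
FOLLOW(Q): in R→z z Q a, Q is followed by a with FIRST {a}. Thus FOLLOW(Q) = {a}.
For Q → y P R d: FIRST(y P R d) = {y}, so it goes in M[Q, t] for t ∈ {y}.
For Q → epsilon: FIRST(epsilon) = {epsilon}, so it goes in M[Q, t] for t ∈ {}; since epsilon ∈ FIRST, also for every t ∈ FOLLOW(Q) = {a}.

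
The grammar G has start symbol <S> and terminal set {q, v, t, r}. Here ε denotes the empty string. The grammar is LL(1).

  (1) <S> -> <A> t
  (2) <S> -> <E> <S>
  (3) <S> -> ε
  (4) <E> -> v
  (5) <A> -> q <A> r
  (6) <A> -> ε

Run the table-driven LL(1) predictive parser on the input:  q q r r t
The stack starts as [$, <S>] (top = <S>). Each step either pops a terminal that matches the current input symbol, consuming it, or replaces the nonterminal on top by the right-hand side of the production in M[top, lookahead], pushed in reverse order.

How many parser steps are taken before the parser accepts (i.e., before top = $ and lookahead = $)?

9

     Stack          Input        Action
  1  $ <S>          q q r r t $  expand <S> -> <A> t
  2  $ t <A>        q q r r t $  expand <A> -> q <A> r
  3  $ t r <A> q    q q r r t $  match q
  4  $ t r <A>      q r r t $    expand <A> -> q <A> r
  5  $ t r r <A> q  q r r t $    match q
  6  $ t r r <A>    r r t $      expand <A> -> ε
  7  $ t r r        r r t $      match r
  8  $ t r          r t $        match r
  9  $ t            t $          match t
Accept reached after 9 steps.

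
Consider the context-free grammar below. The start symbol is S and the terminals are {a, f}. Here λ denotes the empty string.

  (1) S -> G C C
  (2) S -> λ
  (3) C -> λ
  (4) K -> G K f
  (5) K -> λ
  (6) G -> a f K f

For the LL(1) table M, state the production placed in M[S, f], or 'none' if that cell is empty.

none

FIRST(C): from C->λ we get {λ}. So FIRST(C) = {λ}.
FIRST(G): from G->a f K f we get {a}. So FIRST(G) = {a}.
FIRST(S): from S->G C C we get {a}; from S->λ we get {λ}. So FIRST(S) = {λ, a}.
FIRST(K): from K->G K f we get {a}; from K->λ we get {λ}. So FIRST(K) = {λ, a}.
FOLLOW(S) includes $ since S is the start symbol.
FOLLOW(S): S appears on no right-hand side. Thus FOLLOW(S) = {$}.
For S -> G C C: FIRST(G C C) = {a}, so it goes in M[S, t] for t ∈ {a}.
For S -> λ: FIRST(λ) = {λ}, so it goes in M[S, t] for t ∈ {}; since λ ∈ FIRST, also for every t ∈ FOLLOW(S) = {$}.
None of these place a production in M[S, f].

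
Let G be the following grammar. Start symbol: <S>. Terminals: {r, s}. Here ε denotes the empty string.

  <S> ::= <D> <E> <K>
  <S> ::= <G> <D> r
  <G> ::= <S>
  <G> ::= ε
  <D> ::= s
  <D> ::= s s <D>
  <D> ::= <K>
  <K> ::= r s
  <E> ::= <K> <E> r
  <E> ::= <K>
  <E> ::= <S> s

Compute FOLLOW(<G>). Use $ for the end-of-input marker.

FIRST(<K>): from <K>::=r s we get {r}. So FIRST(<K>) = {r}.
FIRST(<D>): from <D>::=s we get {s}; from <D>::=s s <D> we get {s}; from <D>::=<K> we get {r}. So FIRST(<D>) = {r, s}.
FIRST(<S>): from <S>::=<D> <E> <K> we get {r, s}; from <S>::=<G> <D> r we get {r, s}. So FIRST(<S>) = {r, s}.
FIRST(<G>): from <G>::=<S> we get {r, s}; from <G>::=ε we get {ε}. So FIRST(<G>) = {ε, r, s}.
FIRST(<E>): from <E>::=<K> <E> r we get {r}; from <E>::=<K> we get {r}; from <E>::=<S> s we get {r, s}. So FIRST(<E>) = {r, s}.
FOLLOW(<S>) includes $ since <S> is the start symbol.
FOLLOW(<G>): in <S>::=<G> <D> r, <G> is followed by <D> r with FIRST {r, s}. Thus FOLLOW(<G>) = {r, s}.
FOLLOW(<S>): in <G>::=<S>, the suffix after <S> is empty, so FOLLOW(<S>) ⊇ FOLLOW(<G>) = {r, s}; in <E>::=<S> s, <S> is followed by s with FIRST {s}. Thus FOLLOW(<S>) = {$, r, s}.
FOLLOW(<D>): in <S>::=<D> <E> <K>, <D> is followed by <E> <K> with FIRST {r, s}; in <S>::=<G> <D> r, <D> is followed by r with FIRST {r}; in <D>::=s s <D>, the suffix after <D> is empty (adds nothing new). Thus FOLLOW(<D>) = {r, s}.
FOLLOW(<E>): in <S>::=<D> <E> <K>, <E> is followed by <K> with FIRST {r}; in <E>::=<K> <E> r, <E> is followed by r with FIRST {r}. Thus FOLLOW(<E>) = {r}.
FOLLOW(<K>): in <S>::=<D> <E> <K>, the suffix after <K> is empty, so FOLLOW(<K>) ⊇ FOLLOW(<S>) = {$, r, s}; in <D>::=<K>, the suffix after <K> is empty, so FOLLOW(<K>) ⊇ FOLLOW(<D>) = {r, s}; in <E>::=<K> <E> r, <K> is followed by <E> r with FIRST {r, s}; in <E>::=<K>, the suffix after <K> is empty, so FOLLOW(<K>) ⊇ FOLLOW(<E>) = {r}. Thus FOLLOW(<K>) = {$, r, s}.

{r, s}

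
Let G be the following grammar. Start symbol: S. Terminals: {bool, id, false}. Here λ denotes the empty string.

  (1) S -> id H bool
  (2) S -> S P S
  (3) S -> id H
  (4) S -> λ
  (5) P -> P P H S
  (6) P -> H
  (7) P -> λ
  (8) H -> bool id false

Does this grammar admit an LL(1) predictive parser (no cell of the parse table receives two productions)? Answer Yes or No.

No

FIRST(S) = {λ, bool, id}
FIRST(P) = {λ, bool}
FIRST(H) = {bool}
FOLLOW(S) = {$, bool, id}
FOLLOW(P) = {$, bool, id}
FOLLOW(H) = {$, bool, id}
Cell M[P, bool] receives both P -> P P H S and P -> H and P -> λ — the grammar is not LL(1).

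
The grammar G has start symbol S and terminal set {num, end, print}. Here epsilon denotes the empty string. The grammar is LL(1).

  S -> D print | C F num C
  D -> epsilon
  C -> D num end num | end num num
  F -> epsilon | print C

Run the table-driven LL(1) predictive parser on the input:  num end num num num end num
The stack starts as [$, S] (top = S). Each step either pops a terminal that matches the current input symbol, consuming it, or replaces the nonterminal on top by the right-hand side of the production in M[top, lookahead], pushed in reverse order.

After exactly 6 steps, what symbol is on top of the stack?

F

     Stack                    Input                          Action
  1  $ S                      num end num num num end num $  expand S -> C F num C
  2  $ C num F C              num end num num num end num $  expand C -> D num end num
  3  $ C num F num end num D  num end num num num end num $  expand D -> epsilon
  4  $ C num F num end num    num end num num num end num $  match num
  5  $ C num F num end        end num num num end num $      match end
  6  $ C num F num            num num num end num $          match num
Stack after step 6: $ C num F (top = F).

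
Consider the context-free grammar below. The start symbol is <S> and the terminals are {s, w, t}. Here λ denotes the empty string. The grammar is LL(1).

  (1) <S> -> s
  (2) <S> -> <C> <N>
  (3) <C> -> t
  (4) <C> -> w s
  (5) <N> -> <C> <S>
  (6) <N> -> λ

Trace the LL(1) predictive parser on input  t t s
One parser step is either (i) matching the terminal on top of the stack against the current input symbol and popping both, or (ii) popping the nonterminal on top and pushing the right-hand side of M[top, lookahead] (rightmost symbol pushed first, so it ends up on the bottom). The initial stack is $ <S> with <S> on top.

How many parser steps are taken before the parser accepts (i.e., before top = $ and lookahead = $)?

     Stack      Input    Action
  1  $ <S>      t t s $  expand <S> -> <C> <N>
  2  $ <N> <C>  t t s $  expand <C> -> t
  3  $ <N> t    t t s $  match t
  4  $ <N>      t s $    expand <N> -> <C> <S>
  5  $ <S> <C>  t s $    expand <C> -> t
  6  $ <S> t    t s $    match t
  7  $ <S>      s $      expand <S> -> s
  8  $ s        s $      match s
Accept reached after 8 steps.

8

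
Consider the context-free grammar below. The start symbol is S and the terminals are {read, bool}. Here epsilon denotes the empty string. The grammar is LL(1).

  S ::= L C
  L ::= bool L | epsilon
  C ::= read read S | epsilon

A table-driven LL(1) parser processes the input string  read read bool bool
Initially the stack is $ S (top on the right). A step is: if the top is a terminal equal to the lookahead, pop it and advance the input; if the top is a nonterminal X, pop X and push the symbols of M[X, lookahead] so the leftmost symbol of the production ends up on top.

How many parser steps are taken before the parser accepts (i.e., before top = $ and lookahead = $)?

step 1: stack=$ S  input=read read bool bool $  — expand S ::= L C
step 2: stack=$ C L  input=read read bool bool $  — expand L ::= epsilon
step 3: stack=$ C  input=read read bool bool $  — expand C ::= read read S
step 4: stack=$ S read read  input=read read bool bool $  — match read
step 5: stack=$ S read  input=read bool bool $  — match read
step 6: stack=$ S  input=bool bool $  — expand S ::= L C
step 7: stack=$ C L  input=bool bool $  — expand L ::= bool L
step 8: stack=$ C L bool  input=bool bool $  — match bool
step 9: stack=$ C L  input=bool $  — expand L ::= bool L
step 10: stack=$ C L bool  input=bool $  — match bool
step 11: stack=$ C L  input=$  — expand L ::= epsilon
step 12: stack=$ C  input=$  — expand C ::= epsilon
Accept reached after 12 steps.

12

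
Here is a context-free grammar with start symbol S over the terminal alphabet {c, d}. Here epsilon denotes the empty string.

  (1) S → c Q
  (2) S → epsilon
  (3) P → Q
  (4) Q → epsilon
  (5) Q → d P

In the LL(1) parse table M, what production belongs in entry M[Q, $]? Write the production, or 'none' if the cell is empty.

Q → epsilon

FIRST(S): from S→c Q we get {c}; from S→epsilon we get {epsilon}. So FIRST(S) = {epsilon, c}.
FIRST(Q): from Q→epsilon we get {epsilon}; from Q→d P we get {d}. So FIRST(Q) = {epsilon, d}.
FIRST(P): from P→Q we get {epsilon, d}. So FIRST(P) = {epsilon, d}.
FOLLOW(S) includes $ since S is the start symbol.
FOLLOW(S): S appears on no right-hand side. Thus FOLLOW(S) = {$}.
FOLLOW(P): in Q→d P, the suffix after P is empty, so FOLLOW(P) ⊇ FOLLOW(Q) = {$}. Thus FOLLOW(P) = {$}.
FOLLOW(Q): in S→c Q, the suffix after Q is empty, so FOLLOW(Q) ⊇ FOLLOW(S) = {$}; in P→Q, the suffix after Q is empty, so FOLLOW(Q) ⊇ FOLLOW(P) = {$}. Thus FOLLOW(Q) = {$}.
For Q → epsilon: FIRST(epsilon) = {epsilon}, so it goes in M[Q, t] for t ∈ {}; since epsilon ∈ FIRST, also for every t ∈ FOLLOW(Q) = {$}.
For Q → d P: FIRST(d P) = {d}, so it goes in M[Q, t] for t ∈ {d}.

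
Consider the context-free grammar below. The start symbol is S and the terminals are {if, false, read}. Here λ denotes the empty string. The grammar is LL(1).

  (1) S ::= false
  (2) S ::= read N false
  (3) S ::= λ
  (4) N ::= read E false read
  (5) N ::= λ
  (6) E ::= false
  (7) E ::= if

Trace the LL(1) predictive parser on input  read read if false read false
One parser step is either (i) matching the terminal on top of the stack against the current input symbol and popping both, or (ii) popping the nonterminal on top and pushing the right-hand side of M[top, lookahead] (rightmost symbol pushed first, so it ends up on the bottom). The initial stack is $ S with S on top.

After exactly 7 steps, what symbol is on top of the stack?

read

step 1: stack=$ S  input=read read if false read false $  — expand S ::= read N false
step 2: stack=$ false N read  input=read read if false read false $  — match read
step 3: stack=$ false N  input=read if false read false $  — expand N ::= read E false read
step 4: stack=$ false read false E read  input=read if false read false $  — match read
step 5: stack=$ false read false E  input=if false read false $  — expand E ::= if
step 6: stack=$ false read false if  input=if false read false $  — match if
step 7: stack=$ false read false  input=false read false $  — match false
Stack after step 7: $ false read (top = read).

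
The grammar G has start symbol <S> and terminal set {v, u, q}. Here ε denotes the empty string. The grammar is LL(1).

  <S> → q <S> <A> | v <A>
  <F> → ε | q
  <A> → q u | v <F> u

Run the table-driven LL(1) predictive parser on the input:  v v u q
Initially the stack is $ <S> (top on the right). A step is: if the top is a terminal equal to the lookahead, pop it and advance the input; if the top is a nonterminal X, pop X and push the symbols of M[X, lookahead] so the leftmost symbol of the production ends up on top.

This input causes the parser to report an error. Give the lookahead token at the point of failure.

q

     Stack      Input      Action
  1  $ <S>      v v u q $  expand <S> → v <A>
  2  $ <A> v    v v u q $  match v
  3  $ <A>      v u q $    expand <A> → v <F> u
  4  $ u <F> v  v u q $    match v
  5  $ u <F>    u q $      expand <F> → ε
  6  $ u        u q $      match u
  7  $          q $        error: stack empty but input remains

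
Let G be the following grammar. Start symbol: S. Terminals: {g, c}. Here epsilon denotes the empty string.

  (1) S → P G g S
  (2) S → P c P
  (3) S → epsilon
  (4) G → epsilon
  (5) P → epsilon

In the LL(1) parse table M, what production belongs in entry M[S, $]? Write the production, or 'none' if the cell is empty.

S → epsilon

FIRST(G) = {epsilon}
FIRST(P) = {epsilon}
FIRST(S) = {epsilon, c, g}  (via P G g S, P c P)
FOLLOW(S) includes $ since S is the start symbol.
FOLLOW(S): in S→P G g S, the suffix after S is empty (adds nothing new). Thus FOLLOW(S) = {$}.
For S → P G g S: FIRST(P G g S) = {g}, so it goes in M[S, t] for t ∈ {g}.
For S → P c P: FIRST(P c P) = {c}, so it goes in M[S, t] for t ∈ {c}.
For S → epsilon: FIRST(epsilon) = {epsilon}, so it goes in M[S, t] for t ∈ {}; since epsilon ∈ FIRST, also for every t ∈ FOLLOW(S) = {$}.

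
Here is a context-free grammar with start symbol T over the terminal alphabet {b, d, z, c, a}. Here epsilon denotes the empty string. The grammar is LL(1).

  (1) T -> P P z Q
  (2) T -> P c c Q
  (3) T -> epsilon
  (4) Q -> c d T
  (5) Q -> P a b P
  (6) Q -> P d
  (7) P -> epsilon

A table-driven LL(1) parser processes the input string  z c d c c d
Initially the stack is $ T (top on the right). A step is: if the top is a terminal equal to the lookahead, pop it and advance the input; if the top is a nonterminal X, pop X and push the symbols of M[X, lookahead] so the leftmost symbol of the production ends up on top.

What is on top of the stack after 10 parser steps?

step 1: stack=$ T  input=z c d c c d $  — expand T -> P P z Q
step 2: stack=$ Q z P P  input=z c d c c d $  — expand P -> epsilon
step 3: stack=$ Q z P  input=z c d c c d $  — expand P -> epsilon
step 4: stack=$ Q z  input=z c d c c d $  — match z
step 5: stack=$ Q  input=c d c c d $  — expand Q -> c d T
step 6: stack=$ T d c  input=c d c c d $  — match c
step 7: stack=$ T d  input=d c c d $  — match d
step 8: stack=$ T  input=c c d $  — expand T -> P c c Q
step 9: stack=$ Q c c P  input=c c d $  — expand P -> epsilon
step 10: stack=$ Q c c  input=c c d $  — match c
Stack after step 10: $ Q c (top = c).

c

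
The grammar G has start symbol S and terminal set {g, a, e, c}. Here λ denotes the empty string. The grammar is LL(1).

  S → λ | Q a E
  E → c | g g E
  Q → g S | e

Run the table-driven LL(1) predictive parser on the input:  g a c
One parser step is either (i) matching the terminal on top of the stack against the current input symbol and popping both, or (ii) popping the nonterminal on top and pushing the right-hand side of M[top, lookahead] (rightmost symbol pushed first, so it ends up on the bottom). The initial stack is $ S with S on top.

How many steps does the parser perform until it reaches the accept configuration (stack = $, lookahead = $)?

     Stack      Input    Action
  1  $ S        g a c $  expand S → Q a E
  2  $ E a Q    g a c $  expand Q → g S
  3  $ E a S g  g a c $  match g
  4  $ E a S    a c $    expand S → λ
  5  $ E a      a c $    match a
  6  $ E        c $      expand E → c
  7  $ c        c $      match c
Accept reached after 7 steps.

7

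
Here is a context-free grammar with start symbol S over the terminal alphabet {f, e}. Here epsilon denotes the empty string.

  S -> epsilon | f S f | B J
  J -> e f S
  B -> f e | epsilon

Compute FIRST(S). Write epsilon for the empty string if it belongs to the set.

{epsilon, e, f}

FIRST(J) = {e}
FIRST(B) = {epsilon, f}
FIRST(S) = {epsilon, e, f}  (via B J)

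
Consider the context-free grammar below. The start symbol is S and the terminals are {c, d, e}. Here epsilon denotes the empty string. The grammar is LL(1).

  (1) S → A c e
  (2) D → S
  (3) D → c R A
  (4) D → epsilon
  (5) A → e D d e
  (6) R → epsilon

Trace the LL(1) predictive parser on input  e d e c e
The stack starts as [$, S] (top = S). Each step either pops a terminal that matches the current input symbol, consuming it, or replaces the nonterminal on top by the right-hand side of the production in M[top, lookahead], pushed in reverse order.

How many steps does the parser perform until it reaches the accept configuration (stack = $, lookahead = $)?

step 1: stack=$ S  input=e d e c e $  — expand S → A c e
step 2: stack=$ e c A  input=e d e c e $  — expand A → e D d e
step 3: stack=$ e c e d D e  input=e d e c e $  — match e
step 4: stack=$ e c e d D  input=d e c e $  — expand D → epsilon
step 5: stack=$ e c e d  input=d e c e $  — match d
step 6: stack=$ e c e  input=e c e $  — match e
step 7: stack=$ e c  input=c e $  — match c
step 8: stack=$ e  input=e $  — match e
Accept reached after 8 steps.

8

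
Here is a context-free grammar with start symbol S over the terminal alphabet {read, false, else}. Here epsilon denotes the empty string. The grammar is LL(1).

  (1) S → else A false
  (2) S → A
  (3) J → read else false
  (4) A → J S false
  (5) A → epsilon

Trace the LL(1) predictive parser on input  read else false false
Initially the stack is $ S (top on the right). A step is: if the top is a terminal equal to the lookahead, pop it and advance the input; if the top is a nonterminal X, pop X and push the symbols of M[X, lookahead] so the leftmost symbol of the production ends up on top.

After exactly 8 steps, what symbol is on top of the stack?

     Stack                      Input                    Action
  1  $ S                        read else false false $  expand S → A
  2  $ A                        read else false false $  expand A → J S false
  3  $ false S J                read else false false $  expand J → read else false
  4  $ false S false else read  read else false false $  match read
  5  $ false S false else       else false false $       match else
  6  $ false S false            false false $            match false
  7  $ false S                  false $                  expand S → A
  8  $ false A                  false $                  expand A → epsilon
Stack after step 8: $ false (top = false).

false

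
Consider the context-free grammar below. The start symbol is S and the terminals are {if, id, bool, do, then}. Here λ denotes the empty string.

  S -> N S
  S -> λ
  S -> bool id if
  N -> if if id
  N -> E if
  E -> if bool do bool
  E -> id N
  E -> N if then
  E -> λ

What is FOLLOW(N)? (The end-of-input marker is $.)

FIRST(S) = {λ, bool, id, if}  (via N S)
FIRST(N) = {id, if}  (via E if)
FIRST(E) = {λ, id, if}  (via N if then)
FOLLOW(S) includes $ since S is the start symbol.
FOLLOW(S): in S->N S, the suffix after S is empty (adds nothing new). Thus FOLLOW(S) = {$}.
FOLLOW(E): in N->E if, E is followed by if with FIRST {if}. Thus FOLLOW(E) = {if}.
FOLLOW(N): in S->N S, N is followed by S with FIRST {λ, bool, id, if}; in S->N S, the suffix after N is nullable, so FOLLOW(N) ⊇ FOLLOW(S) = {$}; in E->id N, the suffix after N is empty, so FOLLOW(N) ⊇ FOLLOW(E) = {if}; in E->N if then, N is followed by if then with FIRST {if}. Thus FOLLOW(N) = {$, bool, id, if}.

{$, bool, id, if}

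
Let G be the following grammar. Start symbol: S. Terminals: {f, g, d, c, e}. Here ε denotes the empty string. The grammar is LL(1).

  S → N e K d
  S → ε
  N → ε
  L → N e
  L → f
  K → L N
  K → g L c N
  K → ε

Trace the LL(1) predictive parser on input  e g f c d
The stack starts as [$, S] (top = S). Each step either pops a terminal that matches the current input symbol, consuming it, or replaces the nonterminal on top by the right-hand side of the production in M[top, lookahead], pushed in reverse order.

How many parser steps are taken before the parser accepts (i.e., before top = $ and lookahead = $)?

10

step 1: stack=$ S  input=e g f c d $  — expand S → N e K d
step 2: stack=$ d K e N  input=e g f c d $  — expand N → ε
step 3: stack=$ d K e  input=e g f c d $  — match e
step 4: stack=$ d K  input=g f c d $  — expand K → g L c N
step 5: stack=$ d N c L g  input=g f c d $  — match g
step 6: stack=$ d N c L  input=f c d $  — expand L → f
step 7: stack=$ d N c f  input=f c d $  — match f
step 8: stack=$ d N c  input=c d $  — match c
step 9: stack=$ d N  input=d $  — expand N → ε
step 10: stack=$ d  input=d $  — match d
Accept reached after 10 steps.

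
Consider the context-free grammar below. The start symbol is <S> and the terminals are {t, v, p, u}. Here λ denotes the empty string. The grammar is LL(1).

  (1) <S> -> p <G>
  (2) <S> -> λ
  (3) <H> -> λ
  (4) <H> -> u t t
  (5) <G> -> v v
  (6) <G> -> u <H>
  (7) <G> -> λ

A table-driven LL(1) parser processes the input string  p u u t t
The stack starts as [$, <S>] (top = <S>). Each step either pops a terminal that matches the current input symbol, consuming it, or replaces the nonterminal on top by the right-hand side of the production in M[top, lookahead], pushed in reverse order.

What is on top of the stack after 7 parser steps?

     Stack    Input        Action
  1  $ <S>    p u u t t $  expand <S> -> p <G>
  2  $ <G> p  p u u t t $  match p
  3  $ <G>    u u t t $    expand <G> -> u <H>
  4  $ <H> u  u u t t $    match u
  5  $ <H>    u t t $      expand <H> -> u t t
  6  $ t t u  u t t $      match u
  7  $ t t    t t $        match t
Stack after step 7: $ t (top = t).

t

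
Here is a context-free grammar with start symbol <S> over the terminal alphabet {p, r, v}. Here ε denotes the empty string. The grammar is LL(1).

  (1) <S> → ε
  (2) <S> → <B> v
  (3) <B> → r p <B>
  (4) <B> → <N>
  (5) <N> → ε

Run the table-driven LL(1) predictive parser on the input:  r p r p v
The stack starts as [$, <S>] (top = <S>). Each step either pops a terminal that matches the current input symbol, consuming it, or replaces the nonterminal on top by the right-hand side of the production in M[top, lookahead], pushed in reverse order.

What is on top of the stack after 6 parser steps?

     Stack        Input        Action
  1  $ <S>        r p r p v $  expand <S> → <B> v
  2  $ v <B>      r p r p v $  expand <B> → r p <B>
  3  $ v <B> p r  r p r p v $  match r
  4  $ v <B> p    p r p v $    match p
  5  $ v <B>      r p v $      expand <B> → r p <B>
  6  $ v <B> p r  r p v $      match r
Stack after step 6: $ v <B> p (top = p).

p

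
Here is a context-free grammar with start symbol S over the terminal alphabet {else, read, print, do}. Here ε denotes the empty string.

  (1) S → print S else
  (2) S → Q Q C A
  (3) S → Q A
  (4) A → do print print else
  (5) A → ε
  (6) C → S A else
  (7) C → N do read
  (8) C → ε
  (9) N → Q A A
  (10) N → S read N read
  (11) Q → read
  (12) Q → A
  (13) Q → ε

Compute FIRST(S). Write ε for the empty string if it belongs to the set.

FIRST(A): from A→do print print else we get {do}; from A→ε we get {ε}. So FIRST(A) = {ε, do}.
FIRST(Q): from Q→read we get {read}; from Q→A we get {ε, do}; from Q→ε we get {ε}. So FIRST(Q) = {ε, do, read}.
FIRST(S): from S→print S else we get {print}; from S→Q Q C A we get {ε, do, else, print, read}; from S→Q A we get {ε, do, read}. So FIRST(S) = {ε, do, else, print, read}.
FIRST(N): from N→Q A A we get {ε, do, read}; from N→S read N read we get {do, else, print, read}. So FIRST(N) = {ε, do, else, print, read}.
FIRST(C): from C→S A else we get {do, else, print, read}; from C→N do read we get {do, else, print, read}; from C→ε we get {ε}. So FIRST(C) = {ε, do, else, print, read}.

{ε, do, else, print, read}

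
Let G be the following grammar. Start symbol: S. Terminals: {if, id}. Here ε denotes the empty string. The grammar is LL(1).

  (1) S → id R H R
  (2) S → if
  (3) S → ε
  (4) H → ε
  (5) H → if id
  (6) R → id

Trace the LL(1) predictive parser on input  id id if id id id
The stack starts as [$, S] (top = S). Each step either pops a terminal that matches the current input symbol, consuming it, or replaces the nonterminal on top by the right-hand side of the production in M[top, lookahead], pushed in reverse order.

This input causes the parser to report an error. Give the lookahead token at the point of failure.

id

      Stack       Input                Action
   1  $ S         id id if id id id $  expand S → id R H R
   2  $ R H R id  id id if id id id $  match id
   3  $ R H R     id if id id id $     expand R → id
   4  $ R H id    id if id id id $     match id
   5  $ R H       if id id id $        expand H → if id
   6  $ R id if   if id id id $        match if
   7  $ R id      id id id $           match id
   8  $ R         id id $              expand R → id
   9  $ id        id id $              match id
  10  $           id $                 error: stack empty but input remains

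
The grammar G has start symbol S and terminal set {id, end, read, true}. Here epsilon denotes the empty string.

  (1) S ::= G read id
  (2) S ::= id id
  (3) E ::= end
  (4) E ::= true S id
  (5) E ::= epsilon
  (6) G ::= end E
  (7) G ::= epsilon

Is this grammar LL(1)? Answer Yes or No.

FIRST(S) = {end, id, read}
FIRST(E) = {epsilon, end, true}
FIRST(G) = {epsilon, end}
FOLLOW(S) = {$, id}
FOLLOW(E) = {read}
FOLLOW(G) = {read}
Each cell of M receives at most one production.

Yes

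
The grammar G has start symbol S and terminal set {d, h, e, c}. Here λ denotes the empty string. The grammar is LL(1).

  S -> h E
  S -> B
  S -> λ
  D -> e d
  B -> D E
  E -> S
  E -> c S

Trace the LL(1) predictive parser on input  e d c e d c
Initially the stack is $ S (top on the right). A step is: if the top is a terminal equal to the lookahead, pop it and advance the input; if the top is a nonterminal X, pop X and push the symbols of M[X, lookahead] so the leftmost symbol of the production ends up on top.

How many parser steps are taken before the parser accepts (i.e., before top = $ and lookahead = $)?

15

step 1: stack=$ S  input=e d c e d c $  — expand S -> B
step 2: stack=$ B  input=e d c e d c $  — expand B -> D E
step 3: stack=$ E D  input=e d c e d c $  — expand D -> e d
step 4: stack=$ E d e  input=e d c e d c $  — match e
step 5: stack=$ E d  input=d c e d c $  — match d
step 6: stack=$ E  input=c e d c $  — expand E -> c S
step 7: stack=$ S c  input=c e d c $  — match c
step 8: stack=$ S  input=e d c $  — expand S -> B
step 9: stack=$ B  input=e d c $  — expand B -> D E
step 10: stack=$ E D  input=e d c $  — expand D -> e d
step 11: stack=$ E d e  input=e d c $  — match e
step 12: stack=$ E d  input=d c $  — match d
step 13: stack=$ E  input=c $  — expand E -> c S
step 14: stack=$ S c  input=c $  — match c
step 15: stack=$ S  input=$  — expand S -> λ
Accept reached after 15 steps.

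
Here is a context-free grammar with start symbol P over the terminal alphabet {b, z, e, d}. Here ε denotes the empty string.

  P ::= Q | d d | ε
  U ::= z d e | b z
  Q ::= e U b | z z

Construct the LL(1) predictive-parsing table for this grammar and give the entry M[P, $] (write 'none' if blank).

FIRST(U): from U::=z d e we get {z}; from U::=b z we get {b}. So FIRST(U) = {b, z}.
FIRST(Q): from Q::=e U b we get {e}; from Q::=z z we get {z}. So FIRST(Q) = {e, z}.
FIRST(P): from P::=Q we get {e, z}; from P::=d d we get {d}; from P::=ε we get {ε}. So FIRST(P) = {ε, d, e, z}.
FOLLOW(P) includes $ since P is the start symbol.
FOLLOW(P): P appears on no right-hand side. Thus FOLLOW(P) = {$}.
For P ::= Q: FIRST(Q) = {e, z}, so it goes in M[P, t] for t ∈ {e, z}.
For P ::= d d: FIRST(d d) = {d}, so it goes in M[P, t] for t ∈ {d}.
For P ::= ε: FIRST(ε) = {ε}, so it goes in M[P, t] for t ∈ {}; since ε ∈ FIRST, also for every t ∈ FOLLOW(P) = {$}.

P ::= ε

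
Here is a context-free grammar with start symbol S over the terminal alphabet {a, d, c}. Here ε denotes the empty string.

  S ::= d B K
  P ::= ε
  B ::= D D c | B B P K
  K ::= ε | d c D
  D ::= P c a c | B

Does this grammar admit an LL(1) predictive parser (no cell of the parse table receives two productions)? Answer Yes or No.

No

FIRST(S) = {d}
FIRST(P) = {ε}
FIRST(B) = {c}
FIRST(K) = {ε, d}
FIRST(D) = {c}
FOLLOW(S) = {$}
FOLLOW(P) = {$, c, d}
FOLLOW(B) = {$, c, d}
FOLLOW(K) = {$, c, d}
FOLLOW(D) = {$, c, d}
Cell M[B, c] receives both B ::= D D c and B ::= B B P K — the grammar is not LL(1).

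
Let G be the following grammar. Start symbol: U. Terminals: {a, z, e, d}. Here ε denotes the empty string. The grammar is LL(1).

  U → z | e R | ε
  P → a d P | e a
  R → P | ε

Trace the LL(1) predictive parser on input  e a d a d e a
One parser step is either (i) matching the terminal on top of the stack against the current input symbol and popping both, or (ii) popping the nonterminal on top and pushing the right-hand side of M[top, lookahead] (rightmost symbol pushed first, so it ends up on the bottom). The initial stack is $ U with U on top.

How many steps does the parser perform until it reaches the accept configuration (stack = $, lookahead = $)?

12

step 1: stack=$ U  input=e a d a d e a $  — expand U → e R
step 2: stack=$ R e  input=e a d a d e a $  — match e
step 3: stack=$ R  input=a d a d e a $  — expand R → P
step 4: stack=$ P  input=a d a d e a $  — expand P → a d P
step 5: stack=$ P d a  input=a d a d e a $  — match a
step 6: stack=$ P d  input=d a d e a $  — match d
step 7: stack=$ P  input=a d e a $  — expand P → a d P
step 8: stack=$ P d a  input=a d e a $  — match a
step 9: stack=$ P d  input=d e a $  — match d
step 10: stack=$ P  input=e a $  — expand P → e a
step 11: stack=$ a e  input=e a $  — match e
step 12: stack=$ a  input=a $  — match a
Accept reached after 12 steps.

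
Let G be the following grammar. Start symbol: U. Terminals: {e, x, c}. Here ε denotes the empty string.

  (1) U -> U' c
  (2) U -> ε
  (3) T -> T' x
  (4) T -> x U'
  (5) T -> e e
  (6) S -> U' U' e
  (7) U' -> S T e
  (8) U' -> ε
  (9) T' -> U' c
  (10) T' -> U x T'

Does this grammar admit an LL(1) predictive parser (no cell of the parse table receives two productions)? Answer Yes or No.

FIRST(U) = {ε, c, e}
FIRST(T) = {c, e, x}
FIRST(S) = {e}
FIRST(U') = {ε, e}
FIRST(T') = {c, e, x}
FOLLOW(U) = {$, x}
FOLLOW(T) = {e}
FOLLOW(S) = {c, e, x}
FOLLOW(U') = {c, e}
FOLLOW(T') = {x}
Cell M[T, e] receives both T -> T' x and T -> e e — the grammar is not LL(1).

No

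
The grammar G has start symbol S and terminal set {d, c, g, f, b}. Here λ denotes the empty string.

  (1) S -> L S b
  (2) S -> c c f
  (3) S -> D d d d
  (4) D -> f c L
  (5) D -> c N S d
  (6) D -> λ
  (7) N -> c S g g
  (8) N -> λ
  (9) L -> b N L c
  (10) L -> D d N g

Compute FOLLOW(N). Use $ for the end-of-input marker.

{b, c, d, f, g}

FIRST(D): from D->f c L we get {f}; from D->c N S d we get {c}; from D->λ we get {λ}. So FIRST(D) = {λ, c, f}.
FIRST(N): from N->c S g g we get {c}; from N->λ we get {λ}. So FIRST(N) = {λ, c}.
FIRST(L): from L->b N L c we get {b}; from L->D d N g we get {c, d, f}. So FIRST(L) = {b, c, d, f}.
FIRST(S): from S->L S b we get {b, c, d, f}; from S->c c f we get {c}; from S->D d d d we get {c, d, f}. So FIRST(S) = {b, c, d, f}.
FOLLOW(S) includes $ since S is the start symbol.
FOLLOW(S): in S->L S b, S is followed by b with FIRST {b}; in D->c N S d, S is followed by d with FIRST {d}; in N->c S g g, S is followed by g g with FIRST {g}. Thus FOLLOW(S) = {$, b, d, g}.
FOLLOW(D): in S->D d d d, D is followed by d d d with FIRST {d}; in L->D d N g, D is followed by d N g with FIRST {d}. Thus FOLLOW(D) = {d}.
FOLLOW(N): in D->c N S d, N is followed by S d with FIRST {b, c, d, f}; in L->b N L c, N is followed by L c with FIRST {b, c, d, f}; in L->D d N g, N is followed by g with FIRST {g}. Thus FOLLOW(N) = {b, c, d, f, g}.
FOLLOW(L): in S->L S b, L is followed by S b with FIRST {b, c, d, f}; in D->f c L, the suffix after L is empty, so FOLLOW(L) ⊇ FOLLOW(D) = {d}; in L->b N L c, L is followed by c with FIRST {c}. Thus FOLLOW(L) = {b, c, d, f}.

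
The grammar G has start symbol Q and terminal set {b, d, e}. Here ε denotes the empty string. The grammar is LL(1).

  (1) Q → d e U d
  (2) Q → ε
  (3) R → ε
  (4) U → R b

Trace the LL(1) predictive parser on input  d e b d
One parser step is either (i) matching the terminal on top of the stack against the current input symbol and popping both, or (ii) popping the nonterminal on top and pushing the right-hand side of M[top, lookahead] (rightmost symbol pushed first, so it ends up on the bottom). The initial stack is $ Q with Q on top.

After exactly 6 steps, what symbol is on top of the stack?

d

step 1: stack=$ Q  input=d e b d $  — expand Q → d e U d
step 2: stack=$ d U e d  input=d e b d $  — match d
step 3: stack=$ d U e  input=e b d $  — match e
step 4: stack=$ d U  input=b d $  — expand U → R b
step 5: stack=$ d b R  input=b d $  — expand R → ε
step 6: stack=$ d b  input=b d $  — match b
Stack after step 6: $ d (top = d).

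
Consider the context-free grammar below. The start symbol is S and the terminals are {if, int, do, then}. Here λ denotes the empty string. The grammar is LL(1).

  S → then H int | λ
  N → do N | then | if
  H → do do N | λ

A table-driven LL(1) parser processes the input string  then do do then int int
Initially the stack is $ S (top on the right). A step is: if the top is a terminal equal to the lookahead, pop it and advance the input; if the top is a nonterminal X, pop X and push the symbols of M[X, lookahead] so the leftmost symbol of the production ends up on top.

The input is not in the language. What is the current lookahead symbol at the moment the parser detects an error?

     Stack          Input                      Action
  1  $ S            then do do then int int $  expand S → then H int
  2  $ int H then   then do do then int int $  match then
  3  $ int H        do do then int int $       expand H → do do N
  4  $ int N do do  do do then int int $       match do
  5  $ int N do     do then int int $          match do
  6  $ int N        then int int $             expand N → then
  7  $ int then     then int int $             match then
  8  $ int          int int $                  match int
  9  $              int $                      error: stack empty but input remains

int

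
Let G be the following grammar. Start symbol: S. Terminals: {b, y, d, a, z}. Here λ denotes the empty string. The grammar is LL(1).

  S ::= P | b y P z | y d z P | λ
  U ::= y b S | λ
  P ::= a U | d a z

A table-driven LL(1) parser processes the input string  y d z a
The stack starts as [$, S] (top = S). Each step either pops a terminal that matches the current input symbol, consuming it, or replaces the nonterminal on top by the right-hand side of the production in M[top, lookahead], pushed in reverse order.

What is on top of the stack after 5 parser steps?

     Stack      Input      Action
  1  $ S        y d z a $  expand S ::= y d z P
  2  $ P z d y  y d z a $  match y
  3  $ P z d    d z a $    match d
  4  $ P z      z a $      match z
  5  $ P        a $        expand P ::= a U
Stack after step 5: $ U a (top = a).

a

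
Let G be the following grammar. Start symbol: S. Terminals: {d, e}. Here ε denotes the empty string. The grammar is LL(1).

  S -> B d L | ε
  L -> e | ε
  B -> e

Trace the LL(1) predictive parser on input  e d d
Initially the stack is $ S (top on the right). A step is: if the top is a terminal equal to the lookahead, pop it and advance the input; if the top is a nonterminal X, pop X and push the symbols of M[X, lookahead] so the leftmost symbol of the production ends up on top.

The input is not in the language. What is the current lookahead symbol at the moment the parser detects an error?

     Stack    Input    Action
  1  $ S      e d d $  expand S -> B d L
  2  $ L d B  e d d $  expand B -> e
  3  $ L d e  e d d $  match e
  4  $ L d    d d $    match d
  5  $ L      d $      error: M[L, d] is empty

d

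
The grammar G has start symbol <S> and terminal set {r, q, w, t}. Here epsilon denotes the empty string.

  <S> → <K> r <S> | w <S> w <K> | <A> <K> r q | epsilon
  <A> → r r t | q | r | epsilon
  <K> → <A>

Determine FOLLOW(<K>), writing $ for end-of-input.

{$, r, w}

FIRST(<A>) = {epsilon, q, r}
FIRST(<K>) = {epsilon, q, r}  (via <A>)
FIRST(<S>) = {epsilon, q, r, w}  (via <K> r <S>, <A> <K> r q)
FOLLOW(<S>) includes $ since <S> is the start symbol.
FOLLOW(<S>): in <S>→<K> r <S>, the suffix after <S> is empty (adds nothing new); in <S>→w <S> w <K>, <S> is followed by w <K> with FIRST {w}. Thus FOLLOW(<S>) = {$, w}.
FOLLOW(<K>): in <S>→<K> r <S>, <K> is followed by r <S> with FIRST {r}; in <S>→w <S> w <K>, the suffix after <K> is empty, so FOLLOW(<K>) ⊇ FOLLOW(<S>) = {$, w}; in <S>→<A> <K> r q, <K> is followed by r q with FIRST {r}. Thus FOLLOW(<K>) = {$, r, w}.
FOLLOW(<A>): in <S>→<A> <K> r q, <A> is followed by <K> r q with FIRST {q, r}; in <K>→<A>, the suffix after <A> is empty, so FOLLOW(<A>) ⊇ FOLLOW(<K>) = {$, r, w}. Thus FOLLOW(<A>) = {$, q, r, w}.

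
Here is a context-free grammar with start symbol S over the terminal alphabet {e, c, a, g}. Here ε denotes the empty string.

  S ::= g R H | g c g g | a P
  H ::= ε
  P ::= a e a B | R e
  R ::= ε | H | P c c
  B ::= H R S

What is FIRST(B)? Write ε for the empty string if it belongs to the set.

FIRST(S): from S::=g R H we get {g}; from S::=g c g g we get {g}; from S::=a P we get {a}. So FIRST(S) = {a, g}.
FIRST(H): from H::=ε we get {ε}. So FIRST(H) = {ε}.
FIRST(P): from P::=a e a B we get {a}; from P::=R e we get {a, e}. So FIRST(P) = {a, e}.
FIRST(R): from R::=ε we get {ε}; from R::=H we get {ε}; from R::=P c c we get {a, e}. So FIRST(R) = {ε, a, e}.
FIRST(B): from B::=H R S we get {a, e, g}. So FIRST(B) = {a, e, g}.

{a, e, g}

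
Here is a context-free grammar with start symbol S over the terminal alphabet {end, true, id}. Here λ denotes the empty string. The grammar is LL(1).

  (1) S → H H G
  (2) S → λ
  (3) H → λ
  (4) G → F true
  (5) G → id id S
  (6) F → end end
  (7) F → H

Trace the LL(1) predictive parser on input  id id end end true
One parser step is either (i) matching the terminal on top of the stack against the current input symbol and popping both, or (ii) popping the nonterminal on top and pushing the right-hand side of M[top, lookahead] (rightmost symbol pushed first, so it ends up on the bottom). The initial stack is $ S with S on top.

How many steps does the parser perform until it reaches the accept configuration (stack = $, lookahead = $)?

14

      Stack           Input                 Action
   1  $ S             id id end end true $  expand S → H H G
   2  $ G H H         id id end end true $  expand H → λ
   3  $ G H           id id end end true $  expand H → λ
   4  $ G             id id end end true $  expand G → id id S
   5  $ S id id       id id end end true $  match id
   6  $ S id          id end end true $     match id
   7  $ S             end end true $        expand S → H H G
   8  $ G H H         end end true $        expand H → λ
   9  $ G H           end end true $        expand H → λ
  10  $ G             end end true $        expand G → F true
  11  $ true F        end end true $        expand F → end end
  12  $ true end end  end end true $        match end
  13  $ true end      end true $            match end
  14  $ true          true $                match true
Accept reached after 14 steps.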